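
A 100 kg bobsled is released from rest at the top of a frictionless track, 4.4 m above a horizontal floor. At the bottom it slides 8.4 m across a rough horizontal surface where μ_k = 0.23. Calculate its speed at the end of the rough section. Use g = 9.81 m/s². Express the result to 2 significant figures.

v = 7.0 m/s

Energy at the top = energy at the end + work done against friction:
mgh = ½mv² + μ_k m g d
W_f = μ_k mg d = (0.23)(100)(9.81)(8.4) = 1895 J
½mv² = mgh − W_f = 4316.4 − 1895 = 2421.1 J
v = √(2 × 2421.1/100) = 6.959 m/s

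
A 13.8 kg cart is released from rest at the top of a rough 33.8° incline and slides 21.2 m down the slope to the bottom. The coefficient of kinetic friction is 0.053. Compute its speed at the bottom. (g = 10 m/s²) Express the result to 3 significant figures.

v = 14.7 m/s

Energy: mgh = ½mv² + W_f, with h = L sinθ and W_f = μ_k (mg cosθ) L
mgh = mgL sinθ = (13.8)(10)(21.2)sin33.8° = 1627.5 J
W_f = μ_k mg cosθ · L = (0.053)(13.8)(10)cos33.8°·21.2 = 128.8 J
½mv² = 1627.5 − 128.8 = 1498.6 J
v = √(2 × 1498.6/13.8) = 14.74 m/s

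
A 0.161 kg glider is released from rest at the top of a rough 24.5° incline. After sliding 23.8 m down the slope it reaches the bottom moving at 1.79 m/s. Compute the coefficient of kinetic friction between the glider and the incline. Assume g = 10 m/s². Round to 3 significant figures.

μ_k = 0.448

The energy dissipated by friction is the PE lost minus the KE gained:
mgL sinθ = 15.890 J; ½mv² = 0.25793 J
W_f = 15.890 − 0.25793 = 15.63 J
μ_k = W_f/(mg cosθ · L) = 15.63/(1.465 × 23.8) = 0.4483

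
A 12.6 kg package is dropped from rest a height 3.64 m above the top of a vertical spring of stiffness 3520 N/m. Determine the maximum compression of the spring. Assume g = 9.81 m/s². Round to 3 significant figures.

x = 0.542 m

Let x be the compression. The total drop is H + x, and the package is instantaneously at rest at max compression, so energy conservation gives:
mg(H + x) = ½kx²
½(3520)x² − (12.6)(9.81)x − (12.6)(9.81)(3.64) = 0
1760x² − 123.6x − 449.9 = 0
x = [123.6 + √(15278 + 3.1675e+06)]/(2 × 1760) = 0.5419 m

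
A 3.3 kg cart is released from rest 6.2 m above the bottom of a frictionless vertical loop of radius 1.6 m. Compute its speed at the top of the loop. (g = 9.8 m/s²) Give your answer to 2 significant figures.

v = 7.7 m/s

Energy conservation: mgh = ½mv_top² + mg(2r)
v_top² = 2g(h − 2r) = 2(9.8)(6.2 − 3.200) = 58.80
v_top = 7.668 m/s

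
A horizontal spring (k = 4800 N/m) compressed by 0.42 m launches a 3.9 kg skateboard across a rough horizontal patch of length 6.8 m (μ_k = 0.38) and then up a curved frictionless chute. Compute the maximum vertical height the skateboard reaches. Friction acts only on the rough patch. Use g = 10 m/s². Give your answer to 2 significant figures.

h = 8.3 m

Spring energy: E₀ = ½kx² = ½(4800)(0.42)² = 423.36 J
Friction: W_f = μ_k mg d = (0.38)(3.9)(10)(6.8) = 100.8 J
Energy at base of ramp: E = 423.36 − 100.8 = 322.58 J
At max height all remaining energy is PE: mgh = E ⇒ h = E/(mg) = 322.58/(3.9 × 10) = 8.271 m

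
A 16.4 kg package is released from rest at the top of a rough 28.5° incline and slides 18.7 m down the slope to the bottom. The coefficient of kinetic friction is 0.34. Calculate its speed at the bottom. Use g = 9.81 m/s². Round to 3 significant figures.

Energy: mgh = ½mv² + W_f, with h = L sinθ and W_f = μ_k (mg cosθ) L
mgh = mgL sinθ = (16.4)(9.81)(18.7)sin28.5° = 1435.5 J
W_f = μ_k mg cosθ · L = (0.34)(16.4)(9.81)cos28.5°·18.7 = 898.9 J
½mv² = 1435.5 − 898.9 = 536.60 J
v = √(2 × 536.60/16.4) = 8.089 m/s

v = 8.09 m/s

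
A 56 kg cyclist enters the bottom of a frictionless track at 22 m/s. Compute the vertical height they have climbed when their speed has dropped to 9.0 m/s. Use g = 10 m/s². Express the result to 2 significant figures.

h = 20 m

Conservation of energy: ½mv₁² = ½mv₂² + mgh
h = (v₁² − v₂²)/(2g) = (22² − 9.0²)/(2 × 10) = 20.15 m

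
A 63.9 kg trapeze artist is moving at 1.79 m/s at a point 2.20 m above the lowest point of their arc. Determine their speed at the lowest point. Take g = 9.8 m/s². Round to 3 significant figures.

By conservation of mechanical energy, ½mv₀² + mgh = ½mv²
The mass cancels from both sides.
v² = v₀² + 2gh = (1.79)² + 2(9.8)(2.20) = 46.324
v = √46.324 = 6.806 m/s

v = 6.81 m/s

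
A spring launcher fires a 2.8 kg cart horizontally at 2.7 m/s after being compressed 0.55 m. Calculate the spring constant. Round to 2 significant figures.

k = 67 N/m

½kx² = ½mv²
k = mv²/x² = (2.8)(2.7)²/(0.55)² = 67.48 N/m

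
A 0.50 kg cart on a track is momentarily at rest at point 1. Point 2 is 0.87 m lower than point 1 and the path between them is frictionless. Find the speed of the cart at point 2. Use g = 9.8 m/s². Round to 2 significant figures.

Energy conservation between the two points: mgh = ½mv²
v = √(2gh) = √(2 × 9.8 × 0.87) = √17.052 = 4.129 m/s

v = 4.1 m/s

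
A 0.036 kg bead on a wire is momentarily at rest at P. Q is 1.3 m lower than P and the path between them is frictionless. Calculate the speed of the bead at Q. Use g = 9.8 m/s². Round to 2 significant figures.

v = 5.0 m/s

By conservation of mechanical energy, mgh = ½mv²
v = √(2gh) = √(2 × 9.8 × 1.3) = √25.480 = 5.048 m/s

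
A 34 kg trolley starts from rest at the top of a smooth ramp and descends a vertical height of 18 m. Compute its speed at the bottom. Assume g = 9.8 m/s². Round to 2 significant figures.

Energy conservation between the two points: mgh = ½mv²
The mass cancels from both sides.
v = √(2gh) = √(2 × 9.8 × 18) = √352.80 = 18.78 m/s

v = 19 m/s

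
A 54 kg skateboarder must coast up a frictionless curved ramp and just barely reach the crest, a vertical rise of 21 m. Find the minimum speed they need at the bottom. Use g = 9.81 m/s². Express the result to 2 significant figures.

v = 20 m/s

At the top they are momentarily at rest, so all KE converts to PE: ½mv² = mgh
v = √(2gh) = √(2 × 9.81 × 21) = 20.30 m/s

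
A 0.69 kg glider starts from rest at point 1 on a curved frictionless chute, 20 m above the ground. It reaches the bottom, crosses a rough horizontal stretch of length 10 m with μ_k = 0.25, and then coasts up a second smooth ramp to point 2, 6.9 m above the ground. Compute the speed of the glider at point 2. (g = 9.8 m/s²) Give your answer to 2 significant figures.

v = 14 m/s

Energy at 1: mgh₁ = (0.69)(9.8)(20) = 135.24 J
Friction loss: W_f = μ_k mg d = 16.90 J
At 2: ½mv² + mgh₂ = mgh₁ − W_f
½mv² = 135.24 − 16.90 − 46.658 = 71.677 J
v = √(2 × 71.677/0.69) = 14.41 m/s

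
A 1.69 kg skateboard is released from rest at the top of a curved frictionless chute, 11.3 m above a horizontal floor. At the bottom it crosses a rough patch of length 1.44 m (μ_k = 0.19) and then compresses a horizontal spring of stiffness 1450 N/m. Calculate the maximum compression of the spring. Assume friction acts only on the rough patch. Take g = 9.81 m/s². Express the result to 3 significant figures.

Initial energy: E₁ = mgh = (1.69)(9.81)(11.3) = 187.34 J
Friction removes W_f = μ_k mg d = (0.19)(1.69)(9.81)(1.44) = 4.536 J
Energy reaching the spring: E = 187.34 − 4.536 = 182.81 J
At max compression ½kx² = E ⇒ x = √(2E/k) = √(2 × 182.81/1450) = 0.5021 m

x = 0.502 m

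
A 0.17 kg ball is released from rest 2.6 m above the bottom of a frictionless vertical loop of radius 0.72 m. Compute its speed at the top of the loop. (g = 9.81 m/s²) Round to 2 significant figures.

v = 4.8 m/s

Energy conservation: mgh = ½mv_top² + mg(2r)
v_top² = 2g(h − 2r) = 2(9.81)(2.6 − 1.440) = 22.76
v_top = 4.771 m/s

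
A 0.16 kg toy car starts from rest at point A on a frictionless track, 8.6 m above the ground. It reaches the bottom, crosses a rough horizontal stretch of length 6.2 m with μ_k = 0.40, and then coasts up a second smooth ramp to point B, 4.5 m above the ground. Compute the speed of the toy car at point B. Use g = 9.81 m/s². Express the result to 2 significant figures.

v = 5.6 m/s

Energy at A: mgh₁ = (0.16)(9.81)(8.6) = 13.499 J
Friction loss: W_f = μ_k mg d = 3.893 J
At B: ½mv² + mgh₂ = mgh₁ − W_f
½mv² = 13.499 − 3.893 − 7.0632 = 2.5428 J
v = √(2 × 2.5428/0.16) = 5.638 m/s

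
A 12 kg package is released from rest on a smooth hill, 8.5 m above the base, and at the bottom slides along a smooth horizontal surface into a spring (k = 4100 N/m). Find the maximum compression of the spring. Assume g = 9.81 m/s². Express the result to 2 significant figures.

x = 0.70 m

Energy conservation (no friction) from release to max compression: mgh = ½kx²
x = √(2mgh/k) = √(2 × 12 × 9.81 × 8.5 / 4100) = 0.6986 m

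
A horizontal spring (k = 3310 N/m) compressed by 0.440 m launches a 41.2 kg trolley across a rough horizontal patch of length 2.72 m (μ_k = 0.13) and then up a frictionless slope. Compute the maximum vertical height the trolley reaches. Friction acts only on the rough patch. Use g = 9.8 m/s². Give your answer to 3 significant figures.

h = 0.440 m

Spring energy: E₀ = ½kx² = ½(3310)(0.440)² = 320.41 J
Friction: W_f = μ_k mg d = (0.13)(41.2)(9.8)(2.72) = 142.8 J
Energy at base of ramp: E = 320.41 − 142.8 = 177.64 J
At max height all remaining energy is PE: mgh = E ⇒ h = E/(mg) = 177.64/(41.2 × 9.8) = 0.4400 m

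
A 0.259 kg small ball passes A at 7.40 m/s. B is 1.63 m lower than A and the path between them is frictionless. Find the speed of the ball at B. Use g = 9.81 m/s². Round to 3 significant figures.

By conservation of mechanical energy, ½mv₀² + mgh = ½mv²
v² = v₀² + 2gh = (7.40)² + 2(9.81)(1.63) = 86.741
v = √86.741 = 9.313 m/s

v = 9.31 m/s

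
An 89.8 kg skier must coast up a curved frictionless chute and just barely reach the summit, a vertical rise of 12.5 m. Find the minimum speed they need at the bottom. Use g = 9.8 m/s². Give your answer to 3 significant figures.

v = 15.7 m/s

At the top they are momentarily at rest, so all KE converts to PE: ½mv² = mgh
v = √(2gh) = √(2 × 9.8 × 12.5) = 15.65 m/s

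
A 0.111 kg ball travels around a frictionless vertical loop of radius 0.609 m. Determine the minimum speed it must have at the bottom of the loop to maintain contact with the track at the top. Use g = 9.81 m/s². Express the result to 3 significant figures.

At the top: mg = mv_top²/r ⇒ v_top² = gr = 5.974 m²/s²
Energy from bottom to top (height 2r): ½mv_bot² = ½mv_top² + mg(2r)
v_bot² = gr + 4gr = 5gr = 29.87
v_bot = √(5gr) = 5.465 m/s

v = 5.47 m/s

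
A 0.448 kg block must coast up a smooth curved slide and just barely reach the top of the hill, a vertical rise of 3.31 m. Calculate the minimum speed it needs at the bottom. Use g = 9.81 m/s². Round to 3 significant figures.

At the top it is momentarily at rest, so all KE converts to PE: ½mv² = mgh
v = √(2gh) = √(2 × 9.81 × 3.31) = 8.059 m/s

v = 8.06 m/s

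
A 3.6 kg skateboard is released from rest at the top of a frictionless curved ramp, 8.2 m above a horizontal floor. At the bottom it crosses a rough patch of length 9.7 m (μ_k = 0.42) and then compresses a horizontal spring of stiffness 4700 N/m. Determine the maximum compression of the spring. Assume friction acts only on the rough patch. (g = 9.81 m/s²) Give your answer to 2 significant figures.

Initial energy: E₁ = mgh = (3.6)(9.81)(8.2) = 289.59 J
Friction removes W_f = μ_k mg d = (0.42)(3.6)(9.81)(9.7) = 143.9 J
Energy reaching the spring: E = 289.59 − 143.9 = 145.71 J
At max compression ½kx² = E ⇒ x = √(2E/k) = √(2 × 145.71/4700) = 0.2490 m

x = 0.25 m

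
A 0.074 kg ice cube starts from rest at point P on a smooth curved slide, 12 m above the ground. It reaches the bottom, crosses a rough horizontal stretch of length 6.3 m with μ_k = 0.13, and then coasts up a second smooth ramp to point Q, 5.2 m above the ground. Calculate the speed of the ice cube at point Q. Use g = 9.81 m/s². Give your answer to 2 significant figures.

v = 11 m/s

Energy at P: mgh₁ = (0.074)(9.81)(12) = 8.7113 J
Friction loss: W_f = μ_k mg d = 0.5945 J
At Q: ½mv² + mgh₂ = mgh₁ − W_f
½mv² = 8.7113 − 0.5945 − 3.7749 = 4.3418 J
v = √(2 × 4.3418/0.074) = 10.83 m/s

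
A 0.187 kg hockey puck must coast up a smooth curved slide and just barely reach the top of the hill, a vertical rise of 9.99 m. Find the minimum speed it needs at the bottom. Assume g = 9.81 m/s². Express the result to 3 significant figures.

v = 14.0 m/s

At the top it is momentarily at rest, so all KE converts to PE: ½mv² = mgh
v = √(2gh) = √(2 × 9.81 × 9.99) = 14.00 m/s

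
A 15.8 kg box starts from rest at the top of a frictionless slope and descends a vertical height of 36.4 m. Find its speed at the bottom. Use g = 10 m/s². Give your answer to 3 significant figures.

Mechanical energy is conserved (no friction): mgh = ½mv²
v = √(2gh) = √(2 × 10 × 36.4) = √728.00 = 26.98 m/s

v = 27.0 m/s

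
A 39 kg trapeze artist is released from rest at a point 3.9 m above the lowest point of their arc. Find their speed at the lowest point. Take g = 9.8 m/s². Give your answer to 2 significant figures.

Equating total energy at the two states: mgh = ½mv²
v = √(2gh) = √(2 × 9.8 × 3.9) = √76.440 = 8.743 m/s

v = 8.7 m/s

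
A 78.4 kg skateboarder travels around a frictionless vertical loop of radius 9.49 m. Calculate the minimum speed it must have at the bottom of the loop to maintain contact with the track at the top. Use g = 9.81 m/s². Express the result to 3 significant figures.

v = 21.6 m/s

At the top: mg = mv_top²/r ⇒ v_top² = gr = 93.10 m²/s²
Energy from bottom to top (height 2r): ½mv_bot² = ½mv_top² + mg(2r)
v_bot² = gr + 4gr = 5gr = 465.5
v_bot = √(5gr) = 21.58 m/s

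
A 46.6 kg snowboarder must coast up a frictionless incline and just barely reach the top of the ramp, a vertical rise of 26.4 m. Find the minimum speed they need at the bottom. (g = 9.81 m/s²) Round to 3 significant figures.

At the top they are momentarily at rest, so all KE converts to PE: ½mv² = mgh
v = √(2gh) = √(2 × 9.81 × 26.4) = 22.76 m/s

v = 22.8 m/s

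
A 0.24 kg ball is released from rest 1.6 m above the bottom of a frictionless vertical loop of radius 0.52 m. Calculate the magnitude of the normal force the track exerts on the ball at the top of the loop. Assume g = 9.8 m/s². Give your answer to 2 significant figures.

Energy from release to top (height 2r): mgh = ½mv_top² + mg(2r)
v_top² = 2g(h − 2r) = 2(9.8)(1.6 − 1.040) = 10.976 m²/s²
At the top, both N and weight point toward the centre: N + mg = mv_top²/r
N = m(v_top²/r − g) = 0.24(10.976/0.52 − 9.8) = 2.714 N

N = 2.7 N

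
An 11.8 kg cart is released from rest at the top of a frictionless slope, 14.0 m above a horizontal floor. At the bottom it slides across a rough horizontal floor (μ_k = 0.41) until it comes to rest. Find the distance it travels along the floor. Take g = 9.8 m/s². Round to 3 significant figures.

Applying the work–energy principle:
At rest all PE has been dissipated by friction: mgh = μ_k m g d
d = h/μ_k = 14.0/0.41 = 34.15 m

d = 34.1 m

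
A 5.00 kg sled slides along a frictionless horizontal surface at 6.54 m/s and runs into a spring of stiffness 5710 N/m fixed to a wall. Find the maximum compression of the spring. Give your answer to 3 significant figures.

x = 0.194 m

All KE is stored as spring PE at maximum compression: ½mv² = ½kx²
x = v√(m/k) = 6.54 × √(5.00/5710) = 0.1935 m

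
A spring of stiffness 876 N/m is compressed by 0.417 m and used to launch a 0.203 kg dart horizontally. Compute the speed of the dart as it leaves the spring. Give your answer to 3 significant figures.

The dart leaves the spring when the spring is at natural length, so ½kx² = ½mv²
v = x√(k/m) = 0.417 × √(876/0.203) = 27.39 m/s

v = 27.4 m/s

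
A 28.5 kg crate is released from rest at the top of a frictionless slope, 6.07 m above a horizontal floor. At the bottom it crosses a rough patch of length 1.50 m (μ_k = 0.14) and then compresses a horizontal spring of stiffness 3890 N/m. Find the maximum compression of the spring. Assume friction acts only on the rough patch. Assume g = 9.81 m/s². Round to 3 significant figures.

x = 0.918 m

Initial energy: E₁ = mgh = (28.5)(9.81)(6.07) = 1697.1 J
Friction removes W_f = μ_k mg d = (0.14)(28.5)(9.81)(1.50) = 58.71 J
Energy reaching the spring: E = 1697.1 − 58.71 = 1638.4 J
At max compression ½kx² = E ⇒ x = √(2E/k) = √(2 × 1638.4/3890) = 0.9178 m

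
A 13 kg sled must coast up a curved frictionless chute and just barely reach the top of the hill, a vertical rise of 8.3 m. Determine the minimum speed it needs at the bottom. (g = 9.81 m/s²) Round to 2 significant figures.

v = 13 m/s

At the top it is momentarily at rest, so all KE converts to PE: ½mv² = mgh
v = √(2gh) = √(2 × 9.81 × 8.3) = 12.76 m/s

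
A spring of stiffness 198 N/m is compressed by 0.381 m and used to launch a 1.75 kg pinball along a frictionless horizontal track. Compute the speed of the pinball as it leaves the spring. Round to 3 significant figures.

Spring PE converts entirely to kinetic energy: ½kx² = ½mv²
v = x√(k/m) = 0.381 × √(198/1.75) = 4.053 m/s

v = 4.05 m/s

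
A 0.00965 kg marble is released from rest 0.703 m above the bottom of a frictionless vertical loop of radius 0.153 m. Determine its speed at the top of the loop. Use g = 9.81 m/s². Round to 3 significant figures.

Energy conservation: mgh = ½mv_top² + mg(2r)
v_top² = 2g(h − 2r) = 2(9.81)(0.703 − 0.3060) = 7.789
v_top = 2.791 m/s

v = 2.79 m/s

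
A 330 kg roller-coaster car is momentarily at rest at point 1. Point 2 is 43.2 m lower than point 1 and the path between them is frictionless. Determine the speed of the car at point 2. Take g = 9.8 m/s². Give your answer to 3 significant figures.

v = 29.1 m/s

By conservation of mechanical energy, mgh = ½mv²
v = √(2gh) = √(2 × 9.8 × 43.2) = √846.72 = 29.10 m/s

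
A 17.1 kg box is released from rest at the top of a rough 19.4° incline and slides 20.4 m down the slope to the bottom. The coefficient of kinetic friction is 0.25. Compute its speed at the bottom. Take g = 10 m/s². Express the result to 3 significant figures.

Work–energy: mg(L sinθ) − μ_k(mg cosθ)L = ½mv²
mgh = mgL sinθ = (17.1)(10)(20.4)sin19.4° = 1158.7 J
W_f = μ_k mg cosθ · L = (0.25)(17.1)(10)cos19.4°·20.4 = 822.6 J
½mv² = 1158.7 − 822.6 = 336.13 J
v = √(2 × 336.13/17.1) = 6.270 m/s

v = 6.27 m/s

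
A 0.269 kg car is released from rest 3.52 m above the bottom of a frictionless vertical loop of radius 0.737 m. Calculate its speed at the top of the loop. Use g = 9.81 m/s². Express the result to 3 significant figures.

Energy conservation: mgh = ½mv_top² + mg(2r)
v_top² = 2g(h − 2r) = 2(9.81)(3.52 − 1.474) = 40.14
v_top = 6.336 m/s

v = 6.34 m/s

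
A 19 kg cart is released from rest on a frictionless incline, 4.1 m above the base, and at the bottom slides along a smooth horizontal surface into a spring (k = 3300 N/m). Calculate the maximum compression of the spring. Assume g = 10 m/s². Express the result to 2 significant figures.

x = 0.69 m

Energy conservation (no friction) from release to max compression: mgh = ½kx²
x = √(2mgh/k) = √(2 × 19 × 10 × 4.1 / 3300) = 0.6871 m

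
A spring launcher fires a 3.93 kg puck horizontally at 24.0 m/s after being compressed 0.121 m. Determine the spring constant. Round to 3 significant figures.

k = 155000 N/m

½kx² = ½mv²
k = mv²/x² = (3.93)(24.0)²/(0.121)² = 154612 N/m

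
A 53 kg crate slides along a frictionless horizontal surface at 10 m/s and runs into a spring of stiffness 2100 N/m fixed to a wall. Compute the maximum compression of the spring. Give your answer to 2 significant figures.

x = 1.6 m

At max compression the crate is momentarily at rest: ½mv² = ½kx²
x = v√(m/k) = 10 × √(53/2100) = 1.589 m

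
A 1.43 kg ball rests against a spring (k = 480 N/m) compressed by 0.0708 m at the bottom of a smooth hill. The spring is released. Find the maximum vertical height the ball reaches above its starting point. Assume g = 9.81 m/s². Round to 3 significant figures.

h = 0.0858 m

Energy conservation from release to the highest point: ½kx² = mgh
h = kx²/(2mg) = (480)(0.0708)²/(2 × 1.43 × 9.81) = 0.08576 m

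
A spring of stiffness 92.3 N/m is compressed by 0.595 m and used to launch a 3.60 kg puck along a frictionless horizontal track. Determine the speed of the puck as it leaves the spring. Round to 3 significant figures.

v = 3.01 m/s

Conservation of energy: ½kx² = ½mv²
v = x√(k/m) = 0.595 × √(92.3/3.60) = 3.013 m/s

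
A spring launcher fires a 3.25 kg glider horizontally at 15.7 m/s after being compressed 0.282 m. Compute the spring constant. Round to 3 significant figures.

k = 10100 N/m

Energy stored in the spring equals the launch KE: ½kx² = ½mv²
k = mv²/x² = (3.25)(15.7)²/(0.282)² = 10074 N/m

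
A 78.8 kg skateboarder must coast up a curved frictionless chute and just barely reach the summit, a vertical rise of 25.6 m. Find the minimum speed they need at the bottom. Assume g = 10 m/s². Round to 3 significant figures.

At the top they are momentarily at rest, so all KE converts to PE: ½mv² = mgh
v = √(2gh) = √(2 × 10 × 25.6) = 22.63 m/s

v = 22.6 m/s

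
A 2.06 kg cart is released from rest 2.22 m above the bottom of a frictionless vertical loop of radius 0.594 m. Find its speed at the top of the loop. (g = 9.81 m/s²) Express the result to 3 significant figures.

v = 4.50 m/s

Energy conservation: mgh = ½mv_top² + mg(2r)
v_top² = 2g(h − 2r) = 2(9.81)(2.22 − 1.188) = 20.25
v_top = 4.500 m/s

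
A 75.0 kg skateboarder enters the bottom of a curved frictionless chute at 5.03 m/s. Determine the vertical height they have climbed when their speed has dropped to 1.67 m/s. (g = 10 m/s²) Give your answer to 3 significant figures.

Energy balance between the two points: ½mv₁² = ½mv₂² + mgh
h = (v₁² − v₂²)/(2g) = (5.03² − 1.67²)/(2 × 10) = 1.126 m

h = 1.13 m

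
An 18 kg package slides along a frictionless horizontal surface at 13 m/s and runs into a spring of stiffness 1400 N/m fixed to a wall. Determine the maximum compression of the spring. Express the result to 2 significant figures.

At max compression the package is momentarily at rest: ½mv² = ½kx²
x = v√(m/k) = 13 × √(18/1400) = 1.474 m

x = 1.5 m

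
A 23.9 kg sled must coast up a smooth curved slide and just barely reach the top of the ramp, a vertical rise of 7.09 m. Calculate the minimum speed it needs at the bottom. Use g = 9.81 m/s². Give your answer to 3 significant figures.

At the top it is momentarily at rest, so all KE converts to PE: ½mv² = mgh
v = √(2gh) = √(2 × 9.81 × 7.09) = 11.79 m/s

v = 11.8 m/s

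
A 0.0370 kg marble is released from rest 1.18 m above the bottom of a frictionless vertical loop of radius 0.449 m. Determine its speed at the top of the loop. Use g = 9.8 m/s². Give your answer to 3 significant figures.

v = 2.35 m/s

Energy conservation: mgh = ½mv_top² + mg(2r)
v_top² = 2g(h − 2r) = 2(9.8)(1.18 − 0.8980) = 5.527
v_top = 2.351 m/s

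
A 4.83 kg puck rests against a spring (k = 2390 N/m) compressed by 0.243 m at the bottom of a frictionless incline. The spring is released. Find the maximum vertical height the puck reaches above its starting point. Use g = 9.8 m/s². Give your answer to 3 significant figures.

Energy conservation from release to the highest point: ½kx² = mgh
h = kx²/(2mg) = (2390)(0.243)²/(2 × 4.83 × 9.8) = 1.491 m

h = 1.49 m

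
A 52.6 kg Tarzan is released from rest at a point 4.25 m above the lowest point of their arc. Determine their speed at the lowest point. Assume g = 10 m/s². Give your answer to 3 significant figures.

Equating total energy at the two states: mgh = ½mv²
v = √(2gh) = √(2 × 10 × 4.25) = √85.000 = 9.220 m/s

v = 9.22 m/s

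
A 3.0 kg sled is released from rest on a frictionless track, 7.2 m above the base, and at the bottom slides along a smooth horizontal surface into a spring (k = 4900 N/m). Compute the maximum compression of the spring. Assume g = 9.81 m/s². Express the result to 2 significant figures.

Gravitational PE at the top equals spring PE at max compression: mgh = ½kx²
x = √(2mgh/k) = √(2 × 3.0 × 9.81 × 7.2 / 4900) = 0.2941 m

x = 0.29 m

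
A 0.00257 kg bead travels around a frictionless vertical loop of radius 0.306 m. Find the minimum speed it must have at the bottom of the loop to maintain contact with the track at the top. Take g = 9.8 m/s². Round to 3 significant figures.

v = 3.87 m/s

At the top: mg = mv_top²/r ⇒ v_top² = gr = 2.999 m²/s²
Energy from bottom to top (height 2r): ½mv_bot² = ½mv_top² + mg(2r)
v_bot² = gr + 4gr = 5gr = 14.99
v_bot = √(5gr) = 3.872 m/s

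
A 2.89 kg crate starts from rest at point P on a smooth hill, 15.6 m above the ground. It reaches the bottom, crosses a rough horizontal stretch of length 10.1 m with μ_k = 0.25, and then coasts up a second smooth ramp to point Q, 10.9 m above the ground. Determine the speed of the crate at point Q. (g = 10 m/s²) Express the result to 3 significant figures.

v = 6.60 m/s

Energy at P: mgh₁ = (2.89)(10)(15.6) = 450.84 J
Friction loss: W_f = μ_k mg d = 72.97 J
At Q: ½mv² + mgh₂ = mgh₁ − W_f
½mv² = 450.84 − 72.97 − 315.01 = 62.857 J
v = √(2 × 62.857/2.89) = 6.595 m/s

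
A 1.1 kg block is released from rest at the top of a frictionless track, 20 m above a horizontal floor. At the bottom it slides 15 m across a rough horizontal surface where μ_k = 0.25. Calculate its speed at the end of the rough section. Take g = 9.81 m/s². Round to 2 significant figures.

Applying the work–energy principle:
mgh = ½mv² + μ_k m g d
W_f = μ_k mg d = (0.25)(1.1)(9.81)(15) = 40.47 J
½mv² = mgh − W_f = 215.82 − 40.47 = 175.35 J
v = √(2 × 175.35/1.1) = 17.86 m/s

v = 18 m/s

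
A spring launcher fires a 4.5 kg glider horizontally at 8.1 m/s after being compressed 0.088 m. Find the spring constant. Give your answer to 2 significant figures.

k = 38000 N/m

Energy stored in the spring equals the launch KE: ½kx² = ½mv²
k = mv²/x² = (4.5)(8.1)²/(0.088)² = 38126 N/m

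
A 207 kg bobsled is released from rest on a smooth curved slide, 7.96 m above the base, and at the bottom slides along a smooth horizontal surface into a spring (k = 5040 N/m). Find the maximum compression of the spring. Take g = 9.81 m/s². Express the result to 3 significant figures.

x = 2.53 m

At max compression the bobsled is momentarily at rest: mgh = ½kx²
x = √(2mgh/k) = √(2 × 207 × 9.81 × 7.96 / 5040) = 2.533 m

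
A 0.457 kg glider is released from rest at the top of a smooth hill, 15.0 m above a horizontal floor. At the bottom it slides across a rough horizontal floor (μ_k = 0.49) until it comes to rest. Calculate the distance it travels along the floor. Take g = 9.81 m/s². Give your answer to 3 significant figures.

d = 30.6 m

Applying the work–energy principle:
At rest all PE has been dissipated by friction: mgh = μ_k m g d
d = h/μ_k = 15.0/0.49 = 30.61 m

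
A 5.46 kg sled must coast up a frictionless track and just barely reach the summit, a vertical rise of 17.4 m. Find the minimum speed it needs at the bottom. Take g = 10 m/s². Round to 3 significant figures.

At the top it is momentarily at rest, so all KE converts to PE: ½mv² = mgh
v = √(2gh) = √(2 × 10 × 17.4) = 18.65 m/s

v = 18.7 m/s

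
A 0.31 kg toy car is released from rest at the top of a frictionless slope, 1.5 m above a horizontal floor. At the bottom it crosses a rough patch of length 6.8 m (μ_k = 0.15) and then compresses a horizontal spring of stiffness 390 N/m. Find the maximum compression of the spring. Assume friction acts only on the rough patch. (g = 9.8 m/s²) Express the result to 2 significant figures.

Initial energy: E₁ = mgh = (0.31)(9.8)(1.5) = 4.5570 J
Friction removes W_f = μ_k mg d = (0.15)(0.31)(9.8)(6.8) = 3.099 J
Energy reaching the spring: E = 4.5570 − 3.099 = 1.4582 J
At max compression ½kx² = E ⇒ x = √(2E/k) = √(2 × 1.4582/390) = 0.08648 m

x = 0.086 m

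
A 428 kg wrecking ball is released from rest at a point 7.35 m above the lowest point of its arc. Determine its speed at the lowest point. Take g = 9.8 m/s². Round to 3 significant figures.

By conservation of mechanical energy, mgh = ½mv²
v = √(2gh) = √(2 × 9.8 × 7.35) = √144.06 = 12.00 m/s

v = 12.0 m/s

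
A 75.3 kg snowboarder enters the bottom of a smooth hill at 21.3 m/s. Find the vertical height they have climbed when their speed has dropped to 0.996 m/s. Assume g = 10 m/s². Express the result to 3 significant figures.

Conservation of energy: ½mv₁² = ½mv₂² + mgh
h = (v₁² − v₂²)/(2g) = (21.3² − 0.996²)/(2 × 10) = 22.63 m

h = 22.6 m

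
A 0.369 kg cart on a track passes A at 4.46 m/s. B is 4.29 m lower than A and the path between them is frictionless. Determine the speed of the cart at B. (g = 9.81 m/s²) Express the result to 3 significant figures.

v = 10.2 m/s

By conservation of mechanical energy, ½mv₀² + mgh = ½mv²
The mass cancels from both sides.
v² = v₀² + 2gh = (4.46)² + 2(9.81)(4.29) = 104.06
v = √104.06 = 10.20 m/s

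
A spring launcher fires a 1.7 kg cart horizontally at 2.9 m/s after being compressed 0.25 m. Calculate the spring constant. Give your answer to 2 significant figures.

k = 230 N/m

Energy stored in the spring equals the launch KE: ½kx² = ½mv²
k = mv²/x² = (1.7)(2.9)²/(0.25)² = 228.8 N/m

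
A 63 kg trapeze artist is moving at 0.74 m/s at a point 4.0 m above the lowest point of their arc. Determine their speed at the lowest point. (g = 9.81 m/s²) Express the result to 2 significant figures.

Energy conservation between the two points: ½mv₀² + mgh = ½mv²
The mass cancels from both sides.
v² = v₀² + 2gh = (0.74)² + 2(9.81)(4.0) = 79.028
v = √79.028 = 8.890 m/s

v = 8.9 m/s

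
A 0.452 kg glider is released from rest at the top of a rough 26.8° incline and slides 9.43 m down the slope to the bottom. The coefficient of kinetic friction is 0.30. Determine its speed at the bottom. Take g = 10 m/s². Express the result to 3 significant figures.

Work–energy: mg(L sinθ) − μ_k(mg cosθ)L = ½mv²
mgh = mgL sinθ = (0.452)(10)(9.43)sin26.8° = 19.218 J
W_f = μ_k mg cosθ · L = (0.30)(0.452)(10)cos26.8°·9.43 = 11.41 J
½mv² = 19.218 − 11.41 = 7.8045 J
v = √(2 × 7.8045/0.452) = 5.876 m/s

v = 5.88 m/s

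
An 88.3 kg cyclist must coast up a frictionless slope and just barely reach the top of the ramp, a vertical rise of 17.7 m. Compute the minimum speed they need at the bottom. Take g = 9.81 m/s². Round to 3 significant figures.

At the top they are momentarily at rest, so all KE converts to PE: ½mv² = mgh
v = √(2gh) = √(2 × 9.81 × 17.7) = 18.64 m/s

v = 18.6 m/s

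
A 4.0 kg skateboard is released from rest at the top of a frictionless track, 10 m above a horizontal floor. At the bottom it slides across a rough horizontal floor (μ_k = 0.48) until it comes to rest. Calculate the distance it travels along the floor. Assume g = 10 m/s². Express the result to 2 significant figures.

Applying the work–energy principle:
At rest all PE has been dissipated by friction: mgh = μ_k m g d
d = h/μ_k = 10/0.48 = 20.83 m

d = 21 m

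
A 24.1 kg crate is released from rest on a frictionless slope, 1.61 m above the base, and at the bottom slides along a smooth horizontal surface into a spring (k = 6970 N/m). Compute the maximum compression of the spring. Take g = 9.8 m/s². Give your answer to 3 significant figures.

Gravitational PE at the top equals spring PE at max compression: mgh = ½kx²
x = √(2mgh/k) = √(2 × 24.1 × 9.8 × 1.61 / 6970) = 0.3303 m

x = 0.330 m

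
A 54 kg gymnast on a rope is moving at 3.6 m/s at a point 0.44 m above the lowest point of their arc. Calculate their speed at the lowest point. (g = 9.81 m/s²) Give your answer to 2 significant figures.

v = 4.6 m/s

Energy conservation between the two points: ½mv₀² + mgh = ½mv²
v² = v₀² + 2gh = (3.6)² + 2(9.81)(0.44) = 21.593
v = √21.593 = 4.647 m/s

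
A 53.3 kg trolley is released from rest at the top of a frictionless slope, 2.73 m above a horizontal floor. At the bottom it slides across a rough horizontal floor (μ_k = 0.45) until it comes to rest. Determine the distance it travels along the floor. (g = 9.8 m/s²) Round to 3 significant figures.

Energy bookkeeping (friction removes W_f = μ_k N d):
At rest all PE has been dissipated by friction: mgh = μ_k m g d
d = h/μ_k = 2.73/0.45 = 6.067 m

d = 6.07 m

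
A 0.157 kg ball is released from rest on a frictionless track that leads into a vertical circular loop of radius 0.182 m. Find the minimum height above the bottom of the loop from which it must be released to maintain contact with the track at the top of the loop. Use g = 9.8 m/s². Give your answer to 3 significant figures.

h = 0.455 m

At the top, for minimum speed gravity alone supplies the centripetal force: mg = mv_top²/r ⇒ v_top² = gr = 1.784 m²/s²
Energy conservation from release height h to the top (height 2r): mgh = ½mv_top² + mg(2r)
h = v_top²/(2g) + 2r = r/2 + 2r = 5r/2 = 0.4550 m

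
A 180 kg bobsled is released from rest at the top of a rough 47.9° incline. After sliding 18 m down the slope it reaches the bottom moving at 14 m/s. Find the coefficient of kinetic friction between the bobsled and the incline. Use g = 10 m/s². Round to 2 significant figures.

μ_k = 0.29

mgh = ½mv² + μ_k (mg cosθ) L, with h = L sinθ
mgL sinθ = 24040 J; ½mv² = 17640 J
W_f = 24040 − 17640 = 6400 J
μ_k = W_f/(mg cosθ · L) = 6400/(1207 × 18) = 0.2946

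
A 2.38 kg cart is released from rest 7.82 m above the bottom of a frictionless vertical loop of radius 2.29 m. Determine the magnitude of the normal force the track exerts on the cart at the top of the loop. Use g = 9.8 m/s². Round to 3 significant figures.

Energy from release to top (height 2r): mgh = ½mv_top² + mg(2r)
v_top² = 2g(h − 2r) = 2(9.8)(7.82 − 4.580) = 63.504 m²/s²
At the top, both N and weight point toward the centre: N + mg = mv_top²/r
N = m(v_top²/r − g) = 2.38(63.504/2.29 − 9.8) = 42.68 N

N = 42.7 N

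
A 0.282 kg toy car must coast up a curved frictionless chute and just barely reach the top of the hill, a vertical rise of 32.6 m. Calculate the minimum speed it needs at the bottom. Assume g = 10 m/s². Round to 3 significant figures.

At the top it is momentarily at rest, so all KE converts to PE: ½mv² = mgh
v = √(2gh) = √(2 × 10 × 32.6) = 25.53 m/s

v = 25.5 m/s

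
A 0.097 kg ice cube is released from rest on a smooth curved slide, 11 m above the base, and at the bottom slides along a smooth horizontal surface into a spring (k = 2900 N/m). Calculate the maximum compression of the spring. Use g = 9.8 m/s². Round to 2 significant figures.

At max compression the cube is momentarily at rest: mgh = ½kx²
x = √(2mgh/k) = √(2 × 0.097 × 9.8 × 11 / 2900) = 0.08492 m

x = 0.085 m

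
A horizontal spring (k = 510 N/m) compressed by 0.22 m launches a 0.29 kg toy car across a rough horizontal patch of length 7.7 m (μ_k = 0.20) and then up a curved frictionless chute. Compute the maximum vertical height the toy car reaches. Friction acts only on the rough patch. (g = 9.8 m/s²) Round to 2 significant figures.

Spring energy: E₀ = ½kx² = ½(510)(0.22)² = 12.342 J
Friction: W_f = μ_k mg d = (0.20)(0.29)(9.8)(7.7) = 4.377 J
Energy at base of ramp: E = 12.342 − 4.377 = 7.9653 J
At max height all remaining energy is PE: mgh = E ⇒ h = E/(mg) = 7.9653/(0.29 × 9.8) = 2.803 m

h = 2.8 m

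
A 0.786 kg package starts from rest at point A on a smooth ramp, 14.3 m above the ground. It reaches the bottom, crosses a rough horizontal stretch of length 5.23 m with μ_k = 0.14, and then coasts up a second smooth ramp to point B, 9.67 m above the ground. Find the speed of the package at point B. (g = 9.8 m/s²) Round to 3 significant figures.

Energy at A: mgh₁ = (0.786)(9.8)(14.3) = 110.15 J
Friction loss: W_f = μ_k mg d = 5.640 J
At B: ½mv² + mgh₂ = mgh₁ − W_f
½mv² = 110.15 − 5.640 − 74.486 = 30.024 J
v = √(2 × 30.024/0.786) = 8.741 m/s

v = 8.74 m/s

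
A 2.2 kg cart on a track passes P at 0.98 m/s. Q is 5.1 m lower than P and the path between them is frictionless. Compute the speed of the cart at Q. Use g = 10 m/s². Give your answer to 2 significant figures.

v = 10 m/s

Equating total energy at the two states: ½mv₀² + mgh = ½mv²
v² = v₀² + 2gh = (0.98)² + 2(10)(5.1) = 102.96
v = √102.96 = 10.15 m/s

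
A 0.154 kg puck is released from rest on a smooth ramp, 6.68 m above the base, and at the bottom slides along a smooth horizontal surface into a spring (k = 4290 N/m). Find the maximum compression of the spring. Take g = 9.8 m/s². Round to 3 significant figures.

x = 0.0686 m

Gravitational PE at the top equals spring PE at max compression: mgh = ½kx²
x = √(2mgh/k) = √(2 × 0.154 × 9.8 × 6.68 / 4290) = 0.06856 m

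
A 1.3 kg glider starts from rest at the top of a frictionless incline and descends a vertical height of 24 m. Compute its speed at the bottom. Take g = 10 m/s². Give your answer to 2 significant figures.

v = 22 m/s

Energy conservation between the two points: mgh = ½mv²
The mass cancels from both sides.
v = √(2gh) = √(2 × 10 × 24) = √480.00 = 21.91 m/s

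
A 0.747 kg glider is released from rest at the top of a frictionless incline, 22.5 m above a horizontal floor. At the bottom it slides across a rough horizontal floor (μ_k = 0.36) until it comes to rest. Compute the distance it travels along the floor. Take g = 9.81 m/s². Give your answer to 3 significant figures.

d = 62.5 m

Energy bookkeeping (friction removes W_f = μ_k N d):
At rest all PE has been dissipated by friction: mgh = μ_k m g d
d = h/μ_k = 22.5/0.36 = 62.50 m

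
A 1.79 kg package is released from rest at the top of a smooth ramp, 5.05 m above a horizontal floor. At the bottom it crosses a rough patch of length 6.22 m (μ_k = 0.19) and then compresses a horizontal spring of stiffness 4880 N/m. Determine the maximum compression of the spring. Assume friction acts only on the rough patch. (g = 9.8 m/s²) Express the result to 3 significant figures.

x = 0.167 m

Initial energy: E₁ = mgh = (1.79)(9.8)(5.05) = 88.587 J
Friction removes W_f = μ_k mg d = (0.19)(1.79)(9.8)(6.22) = 20.73 J
Energy reaching the spring: E = 88.587 − 20.73 = 67.856 J
At max compression ½kx² = E ⇒ x = √(2E/k) = √(2 × 67.856/4880) = 0.1668 m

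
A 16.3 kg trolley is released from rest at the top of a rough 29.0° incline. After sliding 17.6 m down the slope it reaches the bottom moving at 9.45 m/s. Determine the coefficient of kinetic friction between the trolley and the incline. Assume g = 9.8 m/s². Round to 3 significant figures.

Energy balance down the incline: mg L sinθ − ½mv² = μ_k (mg cosθ) L
mgL sinθ = 1363.0 J; ½mv² = 727.82 J
W_f = 1363.0 − 727.82 = 635.2 J
μ_k = W_f/(mg cosθ · L) = 635.2/(139.7 × 17.6) = 0.2583

μ_k = 0.258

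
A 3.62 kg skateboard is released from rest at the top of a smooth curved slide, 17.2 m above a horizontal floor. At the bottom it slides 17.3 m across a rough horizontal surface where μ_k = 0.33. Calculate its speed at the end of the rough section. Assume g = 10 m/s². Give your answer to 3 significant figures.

Energy at the top = energy at the end + work done against friction:
mgh = ½mv² + μ_k m g d
W_f = μ_k mg d = (0.33)(3.62)(10)(17.3) = 206.7 J
½mv² = mgh − W_f = 622.64 − 206.7 = 415.97 J
v = √(2 × 415.97/3.62) = 15.16 m/s

v = 15.2 m/s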